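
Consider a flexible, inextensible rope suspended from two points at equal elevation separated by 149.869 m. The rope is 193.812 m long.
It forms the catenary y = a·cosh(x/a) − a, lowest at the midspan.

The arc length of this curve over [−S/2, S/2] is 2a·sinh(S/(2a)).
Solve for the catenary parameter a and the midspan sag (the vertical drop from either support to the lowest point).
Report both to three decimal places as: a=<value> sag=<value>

seed: a₀ = √(S³/(24(L−S))) = √(149.869³/(24·43.943)) = 56.495940
iter 1: u=1.326370  f(a)=+4.031e+00  f'(a)=-1.847e+00  a ← 56.495940 − (+4.031e+00/-1.847e+00) = 58.678484
iter 2: u=1.277035  f(a)=+2.454e-01  f'(a)=-1.628e+00  a ← 58.678484 − (+2.454e-01/-1.628e+00) = 58.829167
iter 3: u=1.273764  f(a)=+1.039e-03  f'(a)=-1.615e+00  a ← 58.829167 − (+1.039e-03/-1.615e+00) = 58.829811
iter 4: u=1.273750  f(a)=+1.883e-08  f'(a)=-1.615e+00  a ← 58.829811 − (+1.883e-08/-1.615e+00) = 58.829811
iter 5: u=1.273750  f(a)=+5.684e-14  f'(a)=-1.615e+00  a ← 58.829811 − (+5.684e-14/-1.615e+00) = 58.829811
converged: |Δa| < 1e-12 after 5 iterations
sag = a·(cosh(S/(2a)) − 1) = 58.829811·(cosh(1.273750) − 1) = 54.535613
T_max/T_min = cosh(S/(2a)) = 1.927006

a=58.830 sag=54.536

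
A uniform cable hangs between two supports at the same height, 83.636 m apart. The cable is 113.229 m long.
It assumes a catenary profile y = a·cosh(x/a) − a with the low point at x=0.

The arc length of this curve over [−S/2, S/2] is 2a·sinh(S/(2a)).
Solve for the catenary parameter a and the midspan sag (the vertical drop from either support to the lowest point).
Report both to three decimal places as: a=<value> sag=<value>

a=30.115 sag=34.011

seed: a₀ = √(S³/(24(L−S))) = √(83.636³/(24·29.593)) = 28.700520
iter 1: u=1.457047  f(a)=+3.305e+00  f'(a)=-2.535e+00  a ← 28.700520 − (+3.305e+00/-2.535e+00) = 30.004445
iter 2: u=1.393727  f(a)=+2.386e-01  f'(a)=-2.181e+00  a ← 30.004445 − (+2.386e-01/-2.181e+00) = 30.113846
iter 3: u=1.388664  f(a)=+1.457e-03  f'(a)=-2.154e+00  a ← 30.113846 − (+1.457e-03/-2.154e+00) = 30.114522
iter 4: u=1.388632  f(a)=+5.508e-08  f'(a)=-2.154e+00  a ← 30.114522 − (+5.508e-08/-2.154e+00) = 30.114522
iter 5: u=1.388632  f(a)=+1.421e-14  f'(a)=-2.154e+00  a ← 30.114522 − (+1.421e-14/-2.154e+00) = 30.114522
converged: |Δa| < 1e-12 after 5 iterations
sag = a·(cosh(S/(2a)) − 1) = 30.114522·(cosh(1.388632) − 1) = 34.011027
T_max/T_min = cosh(S/(2a)) = 2.129390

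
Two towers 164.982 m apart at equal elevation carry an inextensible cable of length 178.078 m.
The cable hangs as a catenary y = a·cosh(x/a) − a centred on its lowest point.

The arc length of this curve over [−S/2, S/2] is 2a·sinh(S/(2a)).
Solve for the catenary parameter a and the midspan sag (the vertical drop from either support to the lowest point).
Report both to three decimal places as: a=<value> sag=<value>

seed: a₀ = √(S³/(24(L−S))) = √(164.982³/(24·13.096)) = 119.530818
iter 1: u=0.690123  f(a)=+3.154e-01  f'(a)=-2.297e-01  a ← 119.530818 − (+3.154e-01/-2.297e-01) = 120.903776
iter 2: u=0.682286  f(a)=+5.517e-03  f'(a)=-2.218e-01  a ← 120.903776 − (+5.517e-03/-2.218e-01) = 120.928654
iter 3: u=0.682146  f(a)=+1.754e-06  f'(a)=-2.216e-01  a ← 120.928654 − (+1.754e-06/-2.216e-01) = 120.928662
iter 4: u=0.682146  f(a)=+1.990e-13  f'(a)=-2.216e-01  a ← 120.928662 − (+1.990e-13/-2.216e-01) = 120.928662
converged: |Δa| < 1e-12 after 4 iterations
sag = a·(cosh(S/(2a)) − 1) = 120.928662·(cosh(0.682146) − 1) = 29.243522
T_max/T_min = cosh(S/(2a)) = 1.241825

a=120.929 sag=29.244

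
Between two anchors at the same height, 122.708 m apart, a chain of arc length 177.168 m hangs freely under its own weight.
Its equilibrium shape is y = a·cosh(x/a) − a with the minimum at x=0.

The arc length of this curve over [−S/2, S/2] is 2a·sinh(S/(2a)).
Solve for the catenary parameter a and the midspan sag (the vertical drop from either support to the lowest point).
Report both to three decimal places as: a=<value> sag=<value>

a=39.883 sag=57.265

seed: a₀ = √(S³/(24(L−S))) = √(122.708³/(24·54.460)) = 37.598012
iter 1: u=1.631842  f(a)=+7.728e+00  f'(a)=-3.745e+00  a ← 37.598012 − (+7.728e+00/-3.745e+00) = 39.661360
iter 2: u=1.546946  f(a)=+6.818e-01  f'(a)=-3.111e+00  a ← 39.661360 − (+6.818e-01/-3.111e+00) = 39.880497
iter 3: u=1.538446  f(a)=+6.441e-03  f'(a)=-3.053e+00  a ← 39.880497 − (+6.441e-03/-3.053e+00) = 39.882607
iter 4: u=1.538365  f(a)=+5.867e-07  f'(a)=-3.052e+00  a ← 39.882607 − (+5.867e-07/-3.052e+00) = 39.882607
iter 5: u=1.538365  f(a)=+2.842e-14  f'(a)=-3.052e+00  a ← 39.882607 − (+2.842e-14/-3.052e+00) = 39.882607
converged: |Δa| < 1e-12 after 5 iterations
sag = a·(cosh(S/(2a)) − 1) = 39.882607·(cosh(1.538365) − 1) = 57.265463
T_max/T_min = cosh(S/(2a)) = 2.435851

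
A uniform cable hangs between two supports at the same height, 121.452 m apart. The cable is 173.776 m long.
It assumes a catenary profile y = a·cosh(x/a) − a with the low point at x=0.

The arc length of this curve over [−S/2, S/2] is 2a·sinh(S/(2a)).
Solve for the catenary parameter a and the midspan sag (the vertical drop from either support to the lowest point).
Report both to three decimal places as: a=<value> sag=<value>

a=40.004 sag=55.651

seed: a₀ = √(S³/(24(L−S))) = √(121.452³/(24·52.324)) = 37.770342
iter 1: u=1.607769  f(a)=+7.194e+00  f'(a)=-3.556e+00  a ← 37.770342 − (+7.194e+00/-3.556e+00) = 39.793337
iter 2: u=1.526034  f(a)=+6.184e-01  f'(a)=-2.969e+00  a ← 39.793337 − (+6.184e-01/-2.969e+00) = 40.001640
iter 3: u=1.518088  f(a)=+5.519e-03  f'(a)=-2.916e+00  a ← 40.001640 − (+5.519e-03/-2.916e+00) = 40.003532
iter 4: u=1.518016  f(a)=+4.482e-07  f'(a)=-2.916e+00  a ← 40.003532 − (+4.482e-07/-2.916e+00) = 40.003532
iter 5: u=1.518016  f(a)=+2.842e-14  f'(a)=-2.916e+00  a ← 40.003532 − (+2.842e-14/-2.916e+00) = 40.003532
converged: |Δa| < 1e-12 after 5 iterations
sag = a·(cosh(S/(2a)) − 1) = 40.003532·(cosh(1.518016) − 1) = 55.651092
T_max/T_min = cosh(S/(2a)) = 2.391154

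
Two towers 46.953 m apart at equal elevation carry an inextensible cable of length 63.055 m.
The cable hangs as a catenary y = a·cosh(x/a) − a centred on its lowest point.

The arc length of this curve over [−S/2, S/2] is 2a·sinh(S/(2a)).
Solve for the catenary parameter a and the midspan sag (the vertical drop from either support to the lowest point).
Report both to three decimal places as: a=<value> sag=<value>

a=17.149 sag=18.741

seed: a₀ = √(S³/(24(L−S))) = √(46.953³/(24·16.102)) = 16.366262
iter 1: u=1.434445  f(a)=+1.740e+00  f'(a)=-2.404e+00  a ← 16.366262 − (+1.740e+00/-2.404e+00) = 17.090256
iter 2: u=1.373678  f(a)=+1.221e-01  f'(a)=-2.077e+00  a ← 17.090256 − (+1.221e-01/-2.077e+00) = 17.149058
iter 3: u=1.368967  f(a)=+7.020e-04  f'(a)=-2.053e+00  a ← 17.149058 − (+7.020e-04/-2.053e+00) = 17.149400
iter 4: u=1.368940  f(a)=+2.349e-08  f'(a)=-2.053e+00  a ← 17.149400 − (+2.349e-08/-2.053e+00) = 17.149400
iter 5: u=1.368940  f(a)=+0.000e+00  f'(a)=-2.053e+00  a ← 17.149400 − (+0.000e+00/-2.053e+00) = 17.149400
converged: |Δa| < 1e-12 after 5 iterations
sag = a·(cosh(S/(2a)) − 1) = 17.149400·(cosh(1.368940) − 1) = 18.740503
T_max/T_min = cosh(S/(2a)) = 2.092779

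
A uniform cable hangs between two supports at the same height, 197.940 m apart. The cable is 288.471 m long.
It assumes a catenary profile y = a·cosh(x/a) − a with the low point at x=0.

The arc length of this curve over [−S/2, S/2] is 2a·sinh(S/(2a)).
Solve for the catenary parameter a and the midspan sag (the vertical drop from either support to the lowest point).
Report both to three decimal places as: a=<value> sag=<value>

a=63.476 sag=94.109

seed: a₀ = √(S³/(24(L−S))) = √(197.940³/(24·90.531)) = 59.744244
iter 1: u=1.656561  f(a)=+1.327e+01  f'(a)=-3.948e+00  a ← 59.744244 − (+1.327e+01/-3.948e+00) = 63.104137
iter 2: u=1.568360  f(a)=+1.201e+00  f'(a)=-3.263e+00  a ← 63.104137 − (+1.201e+00/-3.263e+00) = 63.472326
iter 3: u=1.559262  f(a)=+1.202e-02  f'(a)=-3.198e+00  a ← 63.472326 − (+1.202e-02/-3.198e+00) = 63.476084
iter 4: u=1.559170  f(a)=+1.229e-06  f'(a)=-3.197e+00  a ← 63.476084 − (+1.229e-06/-3.197e+00) = 63.476085
iter 5: u=1.559170  f(a)=+0.000e+00  f'(a)=-3.197e+00  a ← 63.476085 − (+0.000e+00/-3.197e+00) = 63.476085
converged: |Δa| < 1e-12 after 5 iterations
sag = a·(cosh(S/(2a)) − 1) = 63.476085·(cosh(1.559170) − 1) = 94.109107
T_max/T_min = cosh(S/(2a)) = 2.482592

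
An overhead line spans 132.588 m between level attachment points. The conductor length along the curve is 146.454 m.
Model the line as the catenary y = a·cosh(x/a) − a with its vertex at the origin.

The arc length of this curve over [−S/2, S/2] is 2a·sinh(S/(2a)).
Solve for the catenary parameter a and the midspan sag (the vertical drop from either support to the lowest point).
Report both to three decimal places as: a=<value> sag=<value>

a=84.973 sag=27.199

seed: a₀ = √(S³/(24(L−S))) = √(132.588³/(24·13.866)) = 83.690297
iter 1: u=0.792135  f(a)=+4.416e-01  f'(a)=-3.526e-01  a ← 83.690297 − (+4.416e-01/-3.526e-01) = 84.942569
iter 2: u=0.780457  f(a)=+1.011e-02  f'(a)=-3.367e-01  a ← 84.942569 − (+1.011e-02/-3.367e-01) = 84.972590
iter 3: u=0.780181  f(a)=+5.569e-06  f'(a)=-3.363e-01  a ← 84.972590 − (+5.569e-06/-3.363e-01) = 84.972607
iter 4: u=0.780181  f(a)=+1.677e-12  f'(a)=-3.363e-01  a ← 84.972607 − (+1.677e-12/-3.363e-01) = 84.972607
converged: |Δa| < 1e-12 after 4 iterations
sag = a·(cosh(S/(2a)) − 1) = 84.972607·(cosh(0.780181) − 1) = 27.199303
T_max/T_min = cosh(S/(2a)) = 1.320095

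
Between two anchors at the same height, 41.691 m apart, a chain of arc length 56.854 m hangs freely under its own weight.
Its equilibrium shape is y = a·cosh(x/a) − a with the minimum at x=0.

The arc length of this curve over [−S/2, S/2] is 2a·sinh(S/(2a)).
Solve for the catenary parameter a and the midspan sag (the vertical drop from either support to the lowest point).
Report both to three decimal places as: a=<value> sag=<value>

a=14.825 sag=17.236

seed: a₀ = √(S³/(24(L−S))) = √(41.691³/(24·15.163)) = 14.111243
iter 1: u=1.477226  f(a)=+1.743e+00  f'(a)=-2.656e+00  a ← 14.111243 − (+1.743e+00/-2.656e+00) = 14.767488
iter 2: u=1.411581  f(a)=+1.290e-01  f'(a)=-2.276e+00  a ← 14.767488 − (+1.290e-01/-2.276e+00) = 14.824144
iter 3: u=1.406186  f(a)=+8.307e-04  f'(a)=-2.247e+00  a ← 14.824144 − (+8.307e-04/-2.247e+00) = 14.824513
iter 4: u=1.406151  f(a)=+3.496e-08  f'(a)=-2.247e+00  a ← 14.824513 − (+3.496e-08/-2.247e+00) = 14.824513
iter 5: u=1.406151  f(a)=+7.105e-15  f'(a)=-2.247e+00  a ← 14.824513 − (+7.105e-15/-2.247e+00) = 14.824513
converged: |Δa| < 1e-12 after 5 iterations
sag = a·(cosh(S/(2a)) − 1) = 14.824513·(cosh(1.406151) − 1) = 17.235751
T_max/T_min = cosh(S/(2a)) = 2.162652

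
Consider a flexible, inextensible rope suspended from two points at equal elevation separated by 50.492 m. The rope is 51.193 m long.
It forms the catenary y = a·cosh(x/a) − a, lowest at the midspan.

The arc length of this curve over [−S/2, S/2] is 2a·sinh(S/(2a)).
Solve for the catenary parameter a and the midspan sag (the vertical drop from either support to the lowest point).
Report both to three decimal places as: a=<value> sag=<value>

seed: a₀ = √(S³/(24(L−S))) = √(50.492³/(24·0.701)) = 87.472035
iter 1: u=0.288618  f(a)=+2.925e-03  f'(a)=-1.616e-02  a ← 87.472035 − (+2.925e-03/-1.616e-02) = 87.653046
iter 2: u=0.288022  f(a)=+9.106e-06  f'(a)=-1.606e-02  a ← 87.653046 − (+9.106e-06/-1.606e-02) = 87.653613
iter 3: u=0.288020  f(a)=+8.882e-11  f'(a)=-1.606e-02  a ← 87.653613 − (+8.882e-11/-1.606e-02) = 87.653613
iter 4: u=0.288020  f(a)=+7.105e-15  f'(a)=-1.606e-02  a ← 87.653613 − (+7.105e-15/-1.606e-02) = 87.653613
converged: |Δa| < 1e-12 after 4 iterations
sag = a·(cosh(S/(2a)) − 1) = 87.653613·(cosh(0.288020) − 1) = 3.660880
T_max/T_min = cosh(S/(2a)) = 1.041765

a=87.654 sag=3.661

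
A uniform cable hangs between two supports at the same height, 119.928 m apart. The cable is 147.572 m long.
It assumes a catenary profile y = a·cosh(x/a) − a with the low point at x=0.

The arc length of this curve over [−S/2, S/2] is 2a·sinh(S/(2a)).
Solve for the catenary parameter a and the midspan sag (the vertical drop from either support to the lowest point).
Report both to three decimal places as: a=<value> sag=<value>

seed: a₀ = √(S³/(24(L−S))) = √(119.928³/(24·27.644)) = 50.988804
iter 1: u=1.176023  f(a)=+1.976e+00  f'(a)=-1.242e+00  a ← 50.988804 − (+1.976e+00/-1.242e+00) = 52.579775
iter 2: u=1.140439  f(a)=+9.625e-02  f'(a)=-1.124e+00  a ← 52.579775 − (+9.625e-02/-1.124e+00) = 52.665436
iter 3: u=1.138584  f(a)=+2.543e-04  f'(a)=-1.118e+00  a ← 52.665436 − (+2.543e-04/-1.118e+00) = 52.665663
iter 4: u=1.138579  f(a)=+1.785e-09  f'(a)=-1.118e+00  a ← 52.665663 − (+1.785e-09/-1.118e+00) = 52.665663
iter 5: u=1.138579  f(a)=+0.000e+00  f'(a)=-1.118e+00  a ← 52.665663 − (+0.000e+00/-1.118e+00) = 52.665663
converged: |Δa| < 1e-12 after 5 iterations
sag = a·(cosh(S/(2a)) − 1) = 52.665663·(cosh(1.138579) − 1) = 37.987775
T_max/T_min = cosh(S/(2a)) = 1.721301

a=52.666 sag=37.988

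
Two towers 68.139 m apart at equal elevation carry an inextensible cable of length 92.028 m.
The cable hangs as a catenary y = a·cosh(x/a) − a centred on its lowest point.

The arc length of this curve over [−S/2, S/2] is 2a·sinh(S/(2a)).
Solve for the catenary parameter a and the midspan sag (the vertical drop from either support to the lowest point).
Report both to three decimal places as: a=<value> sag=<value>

a=24.638 sag=27.557

seed: a₀ = √(S³/(24(L−S))) = √(68.139³/(24·23.889)) = 23.490325
iter 1: u=1.450363  f(a)=+2.642e+00  f'(a)=-2.495e+00  a ← 23.490325 − (+2.642e+00/-2.495e+00) = 24.549221
iter 2: u=1.387804  f(a)=+1.892e-01  f'(a)=-2.150e+00  a ← 24.549221 − (+1.892e-01/-2.150e+00) = 24.637219
iter 3: u=1.382847  f(a)=+1.135e-03  f'(a)=-2.124e+00  a ← 24.637219 − (+1.135e-03/-2.124e+00) = 24.637753
iter 4: u=1.382817  f(a)=+4.139e-08  f'(a)=-2.124e+00  a ← 24.637753 − (+4.139e-08/-2.124e+00) = 24.637753
iter 5: u=1.382817  f(a)=+0.000e+00  f'(a)=-2.124e+00  a ← 24.637753 − (+0.000e+00/-2.124e+00) = 24.637753
converged: |Δa| < 1e-12 after 5 iterations
sag = a·(cosh(S/(2a)) − 1) = 24.637753·(cosh(1.382817) − 1) = 27.557142
T_max/T_min = cosh(S/(2a)) = 2.118493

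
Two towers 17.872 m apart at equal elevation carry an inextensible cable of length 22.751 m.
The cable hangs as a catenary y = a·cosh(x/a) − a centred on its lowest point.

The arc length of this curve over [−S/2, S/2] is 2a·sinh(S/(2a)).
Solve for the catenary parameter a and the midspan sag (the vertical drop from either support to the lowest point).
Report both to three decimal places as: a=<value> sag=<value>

a=7.252 sag=6.239

seed: a₀ = √(S³/(24(L−S))) = √(17.872³/(24·4.879)) = 6.982142
iter 1: u=1.279836  f(a)=+4.155e-01  f'(a)=-1.640e+00  a ← 6.982142 − (+4.155e-01/-1.640e+00) = 7.235469
iter 2: u=1.235027  f(a)=+2.369e-02  f'(a)=-1.458e+00  a ← 7.235469 − (+2.369e-02/-1.458e+00) = 7.251713
iter 3: u=1.232261  f(a)=+8.725e-05  f'(a)=-1.447e+00  a ← 7.251713 − (+8.725e-05/-1.447e+00) = 7.251773
iter 4: u=1.232250  f(a)=+1.193e-09  f'(a)=-1.447e+00  a ← 7.251773 − (+1.193e-09/-1.447e+00) = 7.251773
iter 5: u=1.232250  f(a)=-7.105e-15  f'(a)=-1.447e+00  a ← 7.251773 − (-7.105e-15/-1.447e+00) = 7.251773
converged: |Δa| < 1e-12 after 5 iterations
sag = a·(cosh(S/(2a)) − 1) = 7.251773·(cosh(1.232250) − 1) = 6.238602
T_max/T_min = cosh(S/(2a)) = 1.860286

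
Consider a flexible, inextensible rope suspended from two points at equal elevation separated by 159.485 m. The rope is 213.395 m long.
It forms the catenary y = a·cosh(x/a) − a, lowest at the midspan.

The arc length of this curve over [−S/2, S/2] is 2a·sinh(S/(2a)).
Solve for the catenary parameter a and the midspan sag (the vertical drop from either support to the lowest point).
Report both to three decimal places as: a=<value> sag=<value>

a=58.637 sag=63.111

seed: a₀ = √(S³/(24(L−S))) = √(159.485³/(24·53.910)) = 55.993740
iter 1: u=1.424132  f(a)=+5.738e+00  f'(a)=-2.345e+00  a ← 55.993740 − (+5.738e+00/-2.345e+00) = 58.440338
iter 2: u=1.364511  f(a)=+3.975e-01  f'(a)=-2.031e+00  a ← 58.440338 − (+3.975e-01/-2.031e+00) = 58.636095
iter 3: u=1.359956  f(a)=+2.222e-03  f'(a)=-2.008e+00  a ← 58.636095 − (+2.222e-03/-2.008e+00) = 58.637202
iter 4: u=1.359930  f(a)=+7.026e-08  f'(a)=-2.008e+00  a ← 58.637202 − (+7.026e-08/-2.008e+00) = 58.637202
iter 5: u=1.359930  f(a)=-5.684e-14  f'(a)=-2.008e+00  a ← 58.637202 − (-5.684e-14/-2.008e+00) = 58.637202
converged: |Δa| < 1e-12 after 5 iterations
sag = a·(cosh(S/(2a)) − 1) = 58.637202·(cosh(1.359930) − 1) = 63.111219
T_max/T_min = cosh(S/(2a)) = 2.076300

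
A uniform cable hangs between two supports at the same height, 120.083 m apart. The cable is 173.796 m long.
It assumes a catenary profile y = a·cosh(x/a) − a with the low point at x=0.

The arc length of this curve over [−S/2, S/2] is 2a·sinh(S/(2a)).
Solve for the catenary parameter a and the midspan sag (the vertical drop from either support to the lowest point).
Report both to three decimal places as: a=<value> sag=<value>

a=38.893 sag=56.311

seed: a₀ = √(S³/(24(L−S))) = √(120.083³/(24·53.713)) = 36.650252
iter 1: u=1.638229  f(a)=+7.686e+00  f'(a)=-3.797e+00  a ← 36.650252 − (+7.686e+00/-3.797e+00) = 38.674441
iter 2: u=1.552485  f(a)=+6.827e-01  f'(a)=-3.150e+00  a ← 38.674441 − (+6.827e-01/-3.150e+00) = 38.891175
iter 3: u=1.543834  f(a)=+6.546e-03  f'(a)=-3.090e+00  a ← 38.891175 − (+6.546e-03/-3.090e+00) = 38.893293
iter 4: u=1.543749  f(a)=+6.146e-07  f'(a)=-3.089e+00  a ← 38.893293 − (+6.146e-07/-3.089e+00) = 38.893294
iter 5: u=1.543749  f(a)=+2.842e-14  f'(a)=-3.089e+00  a ← 38.893294 − (+2.842e-14/-3.089e+00) = 38.893294
converged: |Δa| < 1e-12 after 5 iterations
sag = a·(cosh(S/(2a)) − 1) = 38.893294·(cosh(1.543749) − 1) = 56.311489
T_max/T_min = cosh(S/(2a)) = 2.447846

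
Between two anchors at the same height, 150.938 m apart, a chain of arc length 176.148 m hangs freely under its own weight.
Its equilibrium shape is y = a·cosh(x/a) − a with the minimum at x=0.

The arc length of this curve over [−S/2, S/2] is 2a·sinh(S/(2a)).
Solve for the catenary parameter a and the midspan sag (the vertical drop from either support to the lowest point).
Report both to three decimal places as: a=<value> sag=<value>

seed: a₀ = √(S³/(24(L−S))) = √(150.938³/(24·25.210)) = 75.388629
iter 1: u=1.001066  f(a)=+1.294e+00  f'(a)=-7.383e-01  a ← 75.388629 − (+1.294e+00/-7.383e-01) = 77.141045
iter 2: u=0.978325  f(a)=+4.648e-02  f'(a)=-6.861e-01  a ← 77.141045 − (+4.648e-02/-6.861e-01) = 77.208800
iter 3: u=0.977466  f(a)=+6.497e-05  f'(a)=-6.842e-01  a ← 77.208800 − (+6.497e-05/-6.842e-01) = 77.208895
iter 4: u=0.977465  f(a)=+1.273e-10  f'(a)=-6.842e-01  a ← 77.208895 − (+1.273e-10/-6.842e-01) = 77.208895
iter 5: u=0.977465  f(a)=+2.842e-14  f'(a)=-6.842e-01  a ← 77.208895 − (+2.842e-14/-6.842e-01) = 77.208895
converged: |Δa| < 1e-12 after 5 iterations
sag = a·(cosh(S/(2a)) − 1) = 77.208895·(cosh(0.977465) − 1) = 39.916008
T_max/T_min = cosh(S/(2a)) = 1.516987

a=77.209 sag=39.916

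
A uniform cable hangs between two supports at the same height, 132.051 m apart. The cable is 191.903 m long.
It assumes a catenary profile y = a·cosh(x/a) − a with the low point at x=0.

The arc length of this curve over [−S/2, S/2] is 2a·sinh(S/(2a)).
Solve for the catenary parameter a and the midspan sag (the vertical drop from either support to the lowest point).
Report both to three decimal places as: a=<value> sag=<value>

a=42.518 sag=62.432

seed: a₀ = √(S³/(24(L−S))) = √(132.051³/(24·59.852)) = 40.037559
iter 1: u=1.649089  f(a)=+8.686e+00  f'(a)=-3.886e+00  a ← 40.037559 − (+8.686e+00/-3.886e+00) = 42.272726
iter 2: u=1.561894  f(a)=+7.804e-01  f'(a)=-3.216e+00  a ← 42.272726 − (+7.804e-01/-3.216e+00) = 42.515368
iter 3: u=1.552980  f(a)=+7.674e-03  f'(a)=-3.153e+00  a ← 42.515368 − (+7.674e-03/-3.153e+00) = 42.517801
iter 4: u=1.552891  f(a)=+7.582e-07  f'(a)=-3.153e+00  a ← 42.517801 − (+7.582e-07/-3.153e+00) = 42.517801
iter 5: u=1.552891  f(a)=+0.000e+00  f'(a)=-3.153e+00  a ← 42.517801 − (+0.000e+00/-3.153e+00) = 42.517801
converged: |Δa| < 1e-12 after 5 iterations
sag = a·(cosh(S/(2a)) − 1) = 42.517801·(cosh(1.552891) − 1) = 62.431967
T_max/T_min = cosh(S/(2a)) = 2.468372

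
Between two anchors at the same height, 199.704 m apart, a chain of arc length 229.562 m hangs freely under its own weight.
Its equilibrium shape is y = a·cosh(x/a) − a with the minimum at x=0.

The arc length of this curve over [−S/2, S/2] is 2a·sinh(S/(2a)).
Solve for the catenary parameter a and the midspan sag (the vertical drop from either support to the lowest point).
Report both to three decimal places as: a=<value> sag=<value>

a=107.712 sag=49.694

seed: a₀ = √(S³/(24(L−S))) = √(199.704³/(24·29.858)) = 105.425136
iter 1: u=0.947137  f(a)=+1.368e+00  f'(a)=-6.189e-01  a ← 105.425136 − (+1.368e+00/-6.189e-01) = 107.635831
iter 2: u=0.927684  f(a)=+4.422e-02  f'(a)=-5.795e-01  a ← 107.635831 − (+4.422e-02/-5.795e-01) = 107.712141
iter 3: u=0.927026  f(a)=+4.961e-05  f'(a)=-5.782e-01  a ← 107.712141 − (+4.961e-05/-5.782e-01) = 107.712227
iter 4: u=0.927026  f(a)=+6.258e-11  f'(a)=-5.782e-01  a ← 107.712227 − (+6.258e-11/-5.782e-01) = 107.712227
iter 5: u=0.927026  f(a)=+2.842e-14  f'(a)=-5.782e-01  a ← 107.712227 − (+2.842e-14/-5.782e-01) = 107.712227
converged: |Δa| < 1e-12 after 5 iterations
sag = a·(cosh(S/(2a)) − 1) = 107.712227·(cosh(0.927026) − 1) = 49.693624
T_max/T_min = cosh(S/(2a)) = 1.461355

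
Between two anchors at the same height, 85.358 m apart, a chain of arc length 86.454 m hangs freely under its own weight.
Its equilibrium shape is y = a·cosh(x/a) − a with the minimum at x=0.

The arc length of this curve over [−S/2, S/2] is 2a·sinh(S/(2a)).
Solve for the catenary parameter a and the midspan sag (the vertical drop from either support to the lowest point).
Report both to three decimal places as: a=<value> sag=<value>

a=154.060 sag=5.950

seed: a₀ = √(S³/(24(L−S))) = √(85.358³/(24·1.096)) = 153.764276
iter 1: u=0.277561  f(a)=+4.230e-03  f'(a)=-1.437e-02  a ← 153.764276 − (+4.230e-03/-1.437e-02) = 154.058696
iter 2: u=0.277031  f(a)=+1.218e-05  f'(a)=-1.428e-02  a ← 154.058696 − (+1.218e-05/-1.428e-02) = 154.059549
iter 3: u=0.277029  f(a)=+1.017e-10  f'(a)=-1.428e-02  a ← 154.059549 − (+1.017e-10/-1.428e-02) = 154.059549
iter 4: u=0.277029  f(a)=+0.000e+00  f'(a)=-1.428e-02  a ← 154.059549 − (+0.000e+00/-1.428e-02) = 154.059549
converged: |Δa| < 1e-12 after 4 iterations
sag = a·(cosh(S/(2a)) − 1) = 154.059549·(cosh(0.277029) − 1) = 5.949570
T_max/T_min = cosh(S/(2a)) = 1.038619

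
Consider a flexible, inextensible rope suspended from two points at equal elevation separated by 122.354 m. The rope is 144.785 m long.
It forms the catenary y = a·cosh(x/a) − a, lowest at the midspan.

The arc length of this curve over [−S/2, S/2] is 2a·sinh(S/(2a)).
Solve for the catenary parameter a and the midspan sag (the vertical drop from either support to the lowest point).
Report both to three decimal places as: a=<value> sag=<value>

seed: a₀ = √(S³/(24(L−S))) = √(122.354³/(24·22.431)) = 58.330718
iter 1: u=1.048796  f(a)=+1.266e+00  f'(a)=-8.571e-01  a ← 58.330718 − (+1.266e+00/-8.571e-01) = 59.808375
iter 2: u=1.022884  f(a)=+4.972e-02  f'(a)=-7.910e-01  a ← 59.808375 − (+4.972e-02/-7.910e-01) = 59.871235
iter 3: u=1.021810  f(a)=+8.357e-05  f'(a)=-7.883e-01  a ← 59.871235 − (+8.357e-05/-7.883e-01) = 59.871341
iter 4: u=1.021808  f(a)=+2.370e-10  f'(a)=-7.883e-01  a ← 59.871341 − (+2.370e-10/-7.883e-01) = 59.871341
iter 5: u=1.021808  f(a)=-2.842e-14  f'(a)=-7.883e-01  a ← 59.871341 − (-2.842e-14/-7.883e-01) = 59.871341
converged: |Δa| < 1e-12 after 5 iterations
sag = a·(cosh(S/(2a)) − 1) = 59.871341·(cosh(1.021808) − 1) = 34.071469
T_max/T_min = cosh(S/(2a)) = 1.569078

a=59.871 sag=34.071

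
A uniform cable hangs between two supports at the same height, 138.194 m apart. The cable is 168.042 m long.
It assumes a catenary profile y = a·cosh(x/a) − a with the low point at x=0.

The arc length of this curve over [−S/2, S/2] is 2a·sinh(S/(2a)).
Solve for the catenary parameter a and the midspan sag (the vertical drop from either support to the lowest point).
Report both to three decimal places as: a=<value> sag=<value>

seed: a₀ = √(S³/(24(L−S))) = √(138.194³/(24·29.848)) = 60.697463
iter 1: u=1.138384  f(a)=+1.995e+00  f'(a)=-1.117e+00  a ← 60.697463 − (+1.995e+00/-1.117e+00) = 62.483313
iter 2: u=1.105847  f(a)=+9.142e-02  f'(a)=-1.017e+00  a ← 62.483313 − (+9.142e-02/-1.017e+00) = 62.573232
iter 3: u=1.104258  f(a)=+2.125e-04  f'(a)=-1.012e+00  a ← 62.573232 − (+2.125e-04/-1.012e+00) = 62.573442
iter 4: u=1.104254  f(a)=+1.153e-09  f'(a)=-1.012e+00  a ← 62.573442 − (+1.153e-09/-1.012e+00) = 62.573442
iter 5: u=1.104254  f(a)=+0.000e+00  f'(a)=-1.012e+00  a ← 62.573442 − (+0.000e+00/-1.012e+00) = 62.573442
converged: |Δa| < 1e-12 after 5 iterations
sag = a·(cosh(S/(2a)) − 1) = 62.573442·(cosh(1.104254) − 1) = 42.188021
T_max/T_min = cosh(S/(2a)) = 1.674216

a=62.573 sag=42.188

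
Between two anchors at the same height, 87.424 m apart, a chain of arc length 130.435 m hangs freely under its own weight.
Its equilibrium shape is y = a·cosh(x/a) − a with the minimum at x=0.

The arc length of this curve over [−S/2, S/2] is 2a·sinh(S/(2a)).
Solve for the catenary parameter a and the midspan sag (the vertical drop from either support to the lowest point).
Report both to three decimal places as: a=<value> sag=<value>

seed: a₀ = √(S³/(24(L−S))) = √(87.424³/(24·43.011)) = 25.441963
iter 1: u=1.718106  f(a)=+6.813e+00  f'(a)=-4.490e+00  a ← 25.441963 − (+6.813e+00/-4.490e+00) = 26.959253
iter 2: u=1.621410  f(a)=+6.571e-01  f'(a)=-3.663e+00  a ← 26.959253 − (+6.571e-01/-3.663e+00) = 27.138654
iter 3: u=1.610691  f(a)=+7.551e-03  f'(a)=-3.579e+00  a ← 27.138654 − (+7.551e-03/-3.579e+00) = 27.140764
iter 4: u=1.610566  f(a)=+1.023e-06  f'(a)=-3.578e+00  a ← 27.140764 − (+1.023e-06/-3.578e+00) = 27.140765
iter 5: u=1.610566  f(a)=+0.000e+00  f'(a)=-3.578e+00  a ← 27.140765 − (+0.000e+00/-3.578e+00) = 27.140765
converged: |Δa| < 1e-12 after 5 iterations
sag = a·(cosh(S/(2a)) − 1) = 27.140765·(cosh(1.610566) − 1) = 43.498767
T_max/T_min = cosh(S/(2a)) = 2.602710

a=27.141 sag=43.499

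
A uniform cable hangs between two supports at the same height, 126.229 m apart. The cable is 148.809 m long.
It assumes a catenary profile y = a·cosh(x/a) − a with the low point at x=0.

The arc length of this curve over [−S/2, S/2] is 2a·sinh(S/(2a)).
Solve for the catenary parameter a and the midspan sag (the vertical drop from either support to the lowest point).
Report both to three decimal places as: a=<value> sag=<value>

a=62.493 sag=34.674

seed: a₀ = √(S³/(24(L−S))) = √(126.229³/(24·22.580)) = 60.921575
iter 1: u=1.035996  f(a)=+1.243e+00  f'(a)=-8.240e-01  a ← 60.921575 − (+1.243e+00/-8.240e-01) = 62.430367
iter 2: u=1.010958  f(a)=+4.768e-02  f'(a)=-7.618e-01  a ← 62.430367 − (+4.768e-02/-7.618e-01) = 62.492954
iter 3: u=1.009946  f(a)=+7.634e-05  f'(a)=-7.594e-01  a ← 62.492954 − (+7.634e-05/-7.594e-01) = 62.493054
iter 4: u=1.009944  f(a)=+1.964e-10  f'(a)=-7.594e-01  a ← 62.493054 − (+1.964e-10/-7.594e-01) = 62.493054
iter 5: u=1.009944  f(a)=+0.000e+00  f'(a)=-7.594e-01  a ← 62.493054 − (+0.000e+00/-7.594e-01) = 62.493054
converged: |Δa| < 1e-12 after 5 iterations
sag = a·(cosh(S/(2a)) − 1) = 62.493054·(cosh(1.009944) − 1) = 34.673872
T_max/T_min = cosh(S/(2a)) = 1.554844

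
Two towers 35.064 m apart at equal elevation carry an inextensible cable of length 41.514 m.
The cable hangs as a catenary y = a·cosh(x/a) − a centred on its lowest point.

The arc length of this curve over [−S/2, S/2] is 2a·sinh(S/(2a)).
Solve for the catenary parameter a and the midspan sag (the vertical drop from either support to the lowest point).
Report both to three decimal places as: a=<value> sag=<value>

seed: a₀ = √(S³/(24(L−S))) = √(35.064³/(24·6.450)) = 16.688093
iter 1: u=1.050569  f(a)=+3.654e-01  f'(a)=-8.618e-01  a ← 16.688093 − (+3.654e-01/-8.618e-01) = 17.112158
iter 2: u=1.024535  f(a)=+1.439e-02  f'(a)=-7.951e-01  a ← 17.112158 − (+1.439e-02/-7.951e-01) = 17.130261
iter 3: u=1.023452  f(a)=+2.435e-05  f'(a)=-7.924e-01  a ← 17.130261 − (+2.435e-05/-7.924e-01) = 17.130291
iter 4: u=1.023450  f(a)=+7.000e-11  f'(a)=-7.924e-01  a ← 17.130291 − (+7.000e-11/-7.924e-01) = 17.130291
iter 5: u=1.023450  f(a)=+0.000e+00  f'(a)=-7.924e-01  a ← 17.130291 − (+0.000e+00/-7.924e-01) = 17.130291
converged: |Δa| < 1e-12 after 5 iterations
sag = a·(cosh(S/(2a)) − 1) = 17.130291·(cosh(1.023450) − 1) = 9.782530
T_max/T_min = cosh(S/(2a)) = 1.571066

a=17.130 sag=9.783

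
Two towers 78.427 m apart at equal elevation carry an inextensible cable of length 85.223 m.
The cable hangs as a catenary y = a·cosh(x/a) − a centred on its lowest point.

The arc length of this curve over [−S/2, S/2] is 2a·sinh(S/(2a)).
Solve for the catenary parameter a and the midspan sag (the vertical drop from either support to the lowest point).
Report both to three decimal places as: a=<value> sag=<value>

seed: a₀ = √(S³/(24(L−S))) = √(78.427³/(24·6.796)) = 54.383368
iter 1: u=0.721057  f(a)=+1.789e-01  f'(a)=-2.632e-01  a ← 54.383368 − (+1.789e-01/-2.632e-01) = 55.063060
iter 2: u=0.712156  f(a)=+3.409e-03  f'(a)=-2.532e-01  a ← 55.063060 − (+3.409e-03/-2.532e-01) = 55.076521
iter 3: u=0.711982  f(a)=+1.291e-06  f'(a)=-2.530e-01  a ← 55.076521 − (+1.291e-06/-2.530e-01) = 55.076526
iter 4: u=0.711982  f(a)=+1.705e-13  f'(a)=-2.530e-01  a ← 55.076526 − (+1.705e-13/-2.530e-01) = 55.076526
converged: |Δa| < 1e-12 after 4 iterations
sag = a·(cosh(S/(2a)) − 1) = 55.076526·(cosh(0.711982) − 1) = 14.559411
T_max/T_min = cosh(S/(2a)) = 1.264349

a=55.077 sag=14.559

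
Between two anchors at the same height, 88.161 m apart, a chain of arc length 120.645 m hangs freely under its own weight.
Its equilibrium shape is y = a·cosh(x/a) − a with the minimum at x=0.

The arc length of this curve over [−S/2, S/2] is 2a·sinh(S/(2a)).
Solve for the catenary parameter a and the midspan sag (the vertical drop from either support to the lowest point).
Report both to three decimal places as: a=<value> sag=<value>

a=31.163 sag=36.733

seed: a₀ = √(S³/(24(L−S))) = √(88.161³/(24·32.484)) = 29.646566
iter 1: u=1.486867  f(a)=+3.786e+00  f'(a)=-2.716e+00  a ← 29.646566 − (+3.786e+00/-2.716e+00) = 31.040534
iter 2: u=1.420095  f(a)=+2.834e-01  f'(a)=-2.323e+00  a ← 31.040534 − (+2.834e-01/-2.323e+00) = 31.162518
iter 3: u=1.414536  f(a)=+1.872e-03  f'(a)=-2.292e+00  a ← 31.162518 − (+1.872e-03/-2.292e+00) = 31.163335
iter 4: u=1.414499  f(a)=+8.287e-08  f'(a)=-2.292e+00  a ← 31.163335 − (+8.287e-08/-2.292e+00) = 31.163335
iter 5: u=1.414499  f(a)=+2.842e-14  f'(a)=-2.292e+00  a ← 31.163335 − (+2.842e-14/-2.292e+00) = 31.163335
converged: |Δa| < 1e-12 after 5 iterations
sag = a·(cosh(S/(2a)) − 1) = 31.163335·(cosh(1.414499) − 1) = 36.733333
T_max/T_min = cosh(S/(2a)) = 2.178736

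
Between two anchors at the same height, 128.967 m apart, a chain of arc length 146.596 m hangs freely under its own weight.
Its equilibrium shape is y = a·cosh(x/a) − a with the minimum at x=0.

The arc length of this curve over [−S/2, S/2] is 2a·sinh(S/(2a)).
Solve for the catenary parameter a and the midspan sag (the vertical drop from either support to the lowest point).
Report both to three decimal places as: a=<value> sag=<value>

a=72.619 sag=30.561

seed: a₀ = √(S³/(24(L−S))) = √(128.967³/(24·17.629)) = 71.203024
iter 1: u=0.905629  f(a)=+7.372e-01  f'(a)=-5.370e-01  a ← 71.203024 − (+7.372e-01/-5.370e-01) = 72.575869
iter 2: u=0.888498  f(a)=+2.186e-02  f'(a)=-5.056e-01  a ← 72.575869 − (+2.186e-02/-5.056e-01) = 72.619109
iter 3: u=0.887969  f(a)=+2.053e-05  f'(a)=-5.046e-01  a ← 72.619109 − (+2.053e-05/-5.046e-01) = 72.619149
iter 4: u=0.887968  f(a)=+1.810e-11  f'(a)=-5.046e-01  a ← 72.619149 − (+1.810e-11/-5.046e-01) = 72.619149
converged: |Δa| < 1e-12 after 4 iterations
sag = a·(cosh(S/(2a)) − 1) = 72.619149·(cosh(0.887968) − 1) = 30.560973
T_max/T_min = cosh(S/(2a)) = 1.420839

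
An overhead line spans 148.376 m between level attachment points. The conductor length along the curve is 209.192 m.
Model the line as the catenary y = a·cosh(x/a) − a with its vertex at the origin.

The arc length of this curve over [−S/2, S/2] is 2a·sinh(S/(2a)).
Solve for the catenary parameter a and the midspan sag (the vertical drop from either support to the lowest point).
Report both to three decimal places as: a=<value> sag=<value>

seed: a₀ = √(S³/(24(L−S))) = √(148.376³/(24·60.816)) = 47.307603
iter 1: u=1.568205  f(a)=+7.931e+00  f'(a)=-3.262e+00  a ← 47.307603 − (+7.931e+00/-3.262e+00) = 49.739382
iter 2: u=1.491534  f(a)=+6.526e-01  f'(a)=-2.745e+00  a ← 49.739382 − (+6.526e-01/-2.745e+00) = 49.977117
iter 3: u=1.484439  f(a)=+5.293e-03  f'(a)=-2.701e+00  a ← 49.977117 − (+5.293e-03/-2.701e+00) = 49.979077
iter 4: u=1.484381  f(a)=+3.545e-07  f'(a)=-2.700e+00  a ← 49.979077 − (+3.545e-07/-2.700e+00) = 49.979077
iter 5: u=1.484381  f(a)=-5.684e-14  f'(a)=-2.700e+00  a ← 49.979077 − (-5.684e-14/-2.700e+00) = 49.979077
converged: |Δa| < 1e-12 after 5 iterations
sag = a·(cosh(S/(2a)) − 1) = 49.979077·(cosh(1.484381) − 1) = 65.944309
T_max/T_min = cosh(S/(2a)) = 2.319438

a=49.979 sag=65.944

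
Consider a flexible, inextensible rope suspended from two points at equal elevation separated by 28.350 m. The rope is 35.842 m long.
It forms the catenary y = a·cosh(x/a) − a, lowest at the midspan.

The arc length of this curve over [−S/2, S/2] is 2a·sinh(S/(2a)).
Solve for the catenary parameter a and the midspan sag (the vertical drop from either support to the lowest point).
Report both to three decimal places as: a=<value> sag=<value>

a=11.679 sag=9.712

seed: a₀ = √(S³/(24(L−S))) = √(28.350³/(24·7.492)) = 11.257063
iter 1: u=1.259209  f(a)=+6.169e-01  f'(a)=-1.554e+00  a ← 11.257063 − (+6.169e-01/-1.554e+00) = 11.653922
iter 2: u=1.216329  f(a)=+3.412e-02  f'(a)=-1.387e+00  a ← 11.653922 − (+3.412e-02/-1.387e+00) = 11.678528
iter 3: u=1.213766  f(a)=+1.179e-04  f'(a)=-1.377e+00  a ← 11.678528 − (+1.179e-04/-1.377e+00) = 11.678613
iter 4: u=1.213757  f(a)=+1.420e-09  f'(a)=-1.377e+00  a ← 11.678613 − (+1.420e-09/-1.377e+00) = 11.678613
iter 5: u=1.213757  f(a)=+0.000e+00  f'(a)=-1.377e+00  a ← 11.678613 − (+0.000e+00/-1.377e+00) = 11.678613
converged: |Δa| < 1e-12 after 5 iterations
sag = a·(cosh(S/(2a)) − 1) = 11.678613·(cosh(1.213757) − 1) = 9.711858
T_max/T_min = cosh(S/(2a)) = 1.831593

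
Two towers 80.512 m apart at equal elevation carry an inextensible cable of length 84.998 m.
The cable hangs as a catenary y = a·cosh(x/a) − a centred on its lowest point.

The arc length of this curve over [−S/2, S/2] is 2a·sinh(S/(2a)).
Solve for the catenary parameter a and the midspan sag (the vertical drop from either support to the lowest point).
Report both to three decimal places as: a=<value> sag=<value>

a=70.198 sag=11.862

seed: a₀ = √(S³/(24(L−S))) = √(80.512³/(24·4.486)) = 69.623470
iter 1: u=0.578196  f(a)=+7.559e-02  f'(a)=-1.332e-01  a ← 69.623470 − (+7.559e-02/-1.332e-01) = 70.190825
iter 2: u=0.573522  f(a)=+9.339e-04  f'(a)=-1.300e-01  a ← 70.190825 − (+9.339e-04/-1.300e-01) = 70.198011
iter 3: u=0.573464  f(a)=+1.465e-07  f'(a)=-1.299e-01  a ← 70.198011 − (+1.465e-07/-1.299e-01) = 70.198012
iter 4: u=0.573464  f(a)=+0.000e+00  f'(a)=-1.299e-01  a ← 70.198012 − (+0.000e+00/-1.299e-01) = 70.198012
converged: |Δa| < 1e-12 after 4 iterations
sag = a·(cosh(S/(2a)) − 1) = 70.198012·(cosh(0.573464) − 1) = 11.862489
T_max/T_min = cosh(S/(2a)) = 1.168986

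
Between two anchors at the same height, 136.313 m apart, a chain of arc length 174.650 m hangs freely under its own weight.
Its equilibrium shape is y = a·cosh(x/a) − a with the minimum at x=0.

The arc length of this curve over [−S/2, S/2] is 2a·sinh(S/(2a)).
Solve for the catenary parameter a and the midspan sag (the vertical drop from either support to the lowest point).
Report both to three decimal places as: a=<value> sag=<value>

a=54.552 sag=48.412

seed: a₀ = √(S³/(24(L−S))) = √(136.313³/(24·38.337)) = 52.467604
iter 1: u=1.299021  f(a)=+3.368e+00  f'(a)=-1.723e+00  a ← 52.467604 − (+3.368e+00/-1.723e+00) = 54.421799
iter 2: u=1.252375  f(a)=+1.973e-01  f'(a)=-1.527e+00  a ← 54.421799 − (+1.973e-01/-1.527e+00) = 54.551021
iter 3: u=1.249408  f(a)=+7.704e-04  f'(a)=-1.515e+00  a ← 54.551021 − (+7.704e-04/-1.515e+00) = 54.551530
iter 4: u=1.249397  f(a)=+1.185e-08  f'(a)=-1.515e+00  a ← 54.551530 − (+1.185e-08/-1.515e+00) = 54.551530
iter 5: u=1.249397  f(a)=+2.842e-14  f'(a)=-1.515e+00  a ← 54.551530 − (+2.842e-14/-1.515e+00) = 54.551530
converged: |Δa| < 1e-12 after 5 iterations
sag = a·(cosh(S/(2a)) − 1) = 54.551530·(cosh(1.249397) − 1) = 48.412177
T_max/T_min = cosh(S/(2a)) = 1.887458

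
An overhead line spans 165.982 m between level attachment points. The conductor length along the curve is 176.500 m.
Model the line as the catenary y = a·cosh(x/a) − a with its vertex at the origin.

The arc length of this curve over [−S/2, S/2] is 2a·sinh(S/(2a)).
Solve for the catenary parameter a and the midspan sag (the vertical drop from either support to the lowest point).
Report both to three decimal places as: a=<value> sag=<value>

seed: a₀ = √(S³/(24(L−S))) = √(165.982³/(24·10.518)) = 134.592012
iter 1: u=0.616612  f(a)=+2.018e-01  f'(a)=-1.623e-01  a ← 134.592012 − (+2.018e-01/-1.623e-01) = 135.835076
iter 2: u=0.610969  f(a)=+2.829e-03  f'(a)=-1.578e-01  a ← 135.835076 − (+2.829e-03/-1.578e-01) = 135.853008
iter 3: u=0.610888  f(a)=+5.739e-07  f'(a)=-1.577e-01  a ← 135.853008 − (+5.739e-07/-1.577e-01) = 135.853011
iter 4: u=0.610888  f(a)=-2.842e-14  f'(a)=-1.577e-01  a ← 135.853011 − (-2.842e-14/-1.577e-01) = 135.853011
converged: |Δa| < 1e-12 after 4 iterations
sag = a·(cosh(S/(2a)) − 1) = 135.853011·(cosh(0.610888) − 1) = 26.147307
T_max/T_min = cosh(S/(2a)) = 1.192468

a=135.853 sag=26.147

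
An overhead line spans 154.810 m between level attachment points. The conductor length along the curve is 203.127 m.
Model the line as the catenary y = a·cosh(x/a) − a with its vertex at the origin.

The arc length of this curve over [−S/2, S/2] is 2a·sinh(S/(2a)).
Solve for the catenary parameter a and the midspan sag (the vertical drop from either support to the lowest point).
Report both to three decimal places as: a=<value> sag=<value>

a=59.042 sag=58.436

seed: a₀ = √(S³/(24(L−S))) = √(154.810³/(24·48.317)) = 56.564365
iter 1: u=1.368441  f(a)=+4.731e+00  f'(a)=-2.050e+00  a ← 56.564365 − (+4.731e+00/-2.050e+00) = 58.871669
iter 2: u=1.314809  f(a)=+3.049e-01  f'(a)=-1.794e+00  a ← 58.871669 − (+3.049e-01/-1.794e+00) = 59.041616
iter 3: u=1.311024  f(a)=+1.459e-03  f'(a)=-1.777e+00  a ← 59.041616 − (+1.459e-03/-1.777e+00) = 59.042438
iter 4: u=1.311006  f(a)=+3.376e-08  f'(a)=-1.777e+00  a ← 59.042438 − (+3.376e-08/-1.777e+00) = 59.042438
iter 5: u=1.311006  f(a)=+0.000e+00  f'(a)=-1.777e+00  a ← 59.042438 − (+0.000e+00/-1.777e+00) = 59.042438
converged: |Δa| < 1e-12 after 5 iterations
sag = a·(cosh(S/(2a)) − 1) = 59.042438·(cosh(1.311006) − 1) = 58.435875
T_max/T_min = cosh(S/(2a)) = 1.989727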